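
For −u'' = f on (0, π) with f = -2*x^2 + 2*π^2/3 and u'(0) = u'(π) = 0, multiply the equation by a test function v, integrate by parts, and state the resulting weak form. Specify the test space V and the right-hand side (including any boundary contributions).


V = H^1(0, π) (no boundary constraint on v; u is determined up to an additive constant); weak form: ∫_0^π u'v' dx = ∫_0^π (-2*x^2 + 2*π^2/3) v dx for all v ∈ V.

Multiply both sides by a test function v and integrate from 0 to π:
  ∫_0^π −u''(x) v(x) dx = ∫_0^π f(x) v(x) dx.
Integrate the LHS by parts once:
  ∫_0^π −u'' v dx = −[u'(x) v(x)]_0^π + ∫_0^π u'(x) v'(x) dx.
Thus ∫_0^π u'(x) v'(x) dx = ∫_0^π f(x) v(x) dx + [u'(x) v(x)]_0^π.
Choose V so that boundary terms are either known or forced to vanish.
u has homogeneous Neumann: u'(0) = u'(π) = 0. So [u' v]_0^π = 0·v(π) − 0·v(0) = 0 for any v; take V = H^1(0, π).
Weak formulation: find u (satisfying any essential BC) such that ∫_0^π u'(x) v'(x) dx = ∫_0^π f v dx for all v ∈ V (homogeneous Neumann, so boundary terms vanish).
Substituting f(x) = -2*x^2 + 2*π^2/3, the right-hand side is ∫_0^π (-2*x^2 + 2*π^2/3) v dx.
Compatibility check (pure Neumann): taking v ≡ 1 ∈ V gives 0 = ∫_0^π f dx + (0) − (0), i.e. ∫_0^π f dx must equal u'(0) − u'(π) = 0. Indeed ∫_0^π (-2*x^2 + 2*π^2/3) dx = 0, so the data are compatible. The solution is then unique only up to an additive constant (fix it e.g. by requiring ∫_0^π u dx = 0).


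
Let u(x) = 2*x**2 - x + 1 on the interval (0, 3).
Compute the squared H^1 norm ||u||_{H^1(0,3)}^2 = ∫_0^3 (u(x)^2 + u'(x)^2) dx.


||u||_{H^1}^2 = 1317/5

The H^1 norm (squared) on an interval (0, L) is
  ||u||_{H^1}^2 = ∫_0^L u(x)^2 dx + ∫_0^L u'(x)^2 dx.
Compute u'(x) = 4*x - 1.
Then u(x)^2 = 4*x**4 - 4*x**3 + 5*x**2 - 2*x + 1 and u'(x)^2 = 16*x**2 - 8*x + 1.
Integrate each monomial from 0 to 3 using ∫_0^3 c·x^n dx = c·3^(n+1)/(n+1):
  ∫_0^3 u(x)^2 dx = ∫_0^3 (4*x^4 - 4*x^3 + 5*x^2 - 2*x + 1) dx. Term by term:
    ∫_0^3 4*x^4 dx = 972/5;  ∫_0^3 -4*x^3 dx = -81;  ∫_0^3 5*x^2 dx = 45;
    ∫_0^3 -2*x dx = -9;  ∫_0^3 1 dx = 3.
  Sum: 972/5 − 81 + 45 − 9 + 3 = 762/5.
  ∫_0^3 u'(x)^2 dx = ∫_0^3 (16*x^2 - 8*x + 1) dx. Term by term:
    ∫_0^3 16*x^2 dx = 144;  ∫_0^3 -8*x dx = -36;  ∫_0^3 1 dx = 3.
  Sum: 144 − 36 + 3 = 111.
Adding: ||u||_{H^1}^2 = 762/5 + 111 = 1317/5.


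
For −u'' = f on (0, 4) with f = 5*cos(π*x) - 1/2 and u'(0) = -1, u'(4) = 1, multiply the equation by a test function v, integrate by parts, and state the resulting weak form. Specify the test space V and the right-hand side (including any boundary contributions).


V = H^1(0, 4) (v unrestricted at boundary; u is determined up to an additive constant); weak form: ∫_0^4 u'v' dx = ∫_0^4 (5*cos(π*x) - 1/2) v dx + v(4) + v(0) for all v ∈ V.

Multiply both sides by a test function v and integrate from 0 to 4:
  ∫_0^4 −u''(x) v(x) dx = ∫_0^4 f(x) v(x) dx.
Integrate the LHS by parts once:
  ∫_0^4 −u'' v dx = −[u'(x) v(x)]_0^4 + ∫_0^4 u'(x) v'(x) dx.
Thus ∫_0^4 u'(x) v'(x) dx = ∫_0^4 f(x) v(x) dx + [u'(x) v(x)]_0^4.
Choose V so that boundary terms are either known or forced to vanish.
u has inhomogeneous Neumann u'(0) = -1, u'(4) = 1. [u' v]_0^4 = (1)·v(4) − (-1)·v(0) = v(4) + v(0). Take V = H^1(0, 4); boundary term becomes part of RHS.
Weak formulation: find u (satisfying any essential BC) such that ∫_0^4 u'(x) v'(x) dx = ∫_0^4 f v dx + v(4) + v(0) for all v ∈ V (Neumann data are natural BCs: they enter the RHS as boundary terms).
Substituting f(x) = 5*cos(π*x) - 1/2, the right-hand side is ∫_0^4 (5*cos(π*x) - 1/2) v dx + v(4) + v(0).
Compatibility check (pure Neumann): taking v ≡ 1 ∈ V gives 0 = ∫_0^4 f dx + (1) − (-1), i.e. ∫_0^4 f dx must equal u'(0) − u'(4) = -2. Indeed ∫_0^4 (5*cos(π*x) - 1/2) dx = -2, so the data are compatible. The solution is then unique only up to an additive constant (fix it e.g. by requiring ∫_0^4 u dx = 0).


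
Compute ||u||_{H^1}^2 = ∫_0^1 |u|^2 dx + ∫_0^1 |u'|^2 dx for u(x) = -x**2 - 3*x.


||u||_{H^1}^2 = 631/30

The H^1 norm (squared) on an interval (0, L) is
  ||u||_{H^1}^2 = ∫_0^L u(x)^2 dx + ∫_0^L u'(x)^2 dx.
Compute u'(x) = -2*x - 3.
Then u(x)^2 = x**4 + 6*x**3 + 9*x**2 and u'(x)^2 = 4*x**2 + 12*x + 9.
Integrate each monomial from 0 to 1 using ∫_0^1 c·x^n dx = c·1^(n+1)/(n+1):
  ∫_0^1 u(x)^2 dx = ∫_0^1 (x^4 + 6*x^3 + 9*x^2) dx. Term by term:
    ∫_0^1 x^4 dx = 1/5;  ∫_0^1 6*x^3 dx = 3/2;  ∫_0^1 9*x^2 dx = 3.
  Sum: 1/5 + 3/2 + 3 = 47/10.
  ∫_0^1 u'(x)^2 dx = ∫_0^1 (4*x^2 + 12*x + 9) dx. Term by term:
    ∫_0^1 4*x^2 dx = 4/3;  ∫_0^1 12*x dx = 6;  ∫_0^1 9 dx = 9.
  Sum: 4/3 + 6 + 9 = 49/3.
Adding: ||u||_{H^1}^2 = 47/10 + 49/3 = 631/30.


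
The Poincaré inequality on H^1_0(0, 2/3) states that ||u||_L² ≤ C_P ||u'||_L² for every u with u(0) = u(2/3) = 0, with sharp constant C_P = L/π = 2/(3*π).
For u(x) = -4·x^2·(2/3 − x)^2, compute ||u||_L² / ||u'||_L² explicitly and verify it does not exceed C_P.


||u||_L² / ||u'||_L² = sqrt(3)/9 < C_P = 2/(3*π).

u(x) = -4·x^2·(2/3 − x)^2, so u'(x) = 16*x*(-9*x^2 + 9*x - 2)/9.
u(x) = -4·x^2·(2/3 − x)^2 vanishes at x = 0 and x = 2/3, so u ∈ H^1_0(0, 2/3). Differentiate via the product rule and integrate the resulting polynomials term by term.
  ∫_0^2/3 u² dx = ∫_0^2/3 (16*x^8 - 128*x^7/3 + 128*x^6/3 - 512*x^5/27 + 256*x^4/81) dx. Term by term:
    ∫_0^2/3 16*x^8 dx = 8192/177147;  ∫_0^2/3 -128*x^7/3 dx = -4096/19683;  ∫_0^2/3 128*x^6/3 dx = 16384/45927;
    ∫_0^2/3 -512*x^5/27 dx = -16384/59049;  ∫_0^2/3 256*x^4/81 dx = 8192/98415.
  Sum: 8192/177147 − 4096/19683 + 16384/45927 − 16384/59049 + 8192/98415 = 4096/6200145.
  ∫_0^2/3 (u')² dx = ∫_0^2/3 (256*x^6 - 512*x^5 + 3328*x^4/9 - 1024*x^3/9 + 1024*x^2/81) dx. Term by term:
    ∫_0^2/3 256*x^6 dx = 32768/15309;  ∫_0^2/3 -512*x^5 dx = -16384/2187;  ∫_0^2/3 3328*x^4/9 dx = 106496/10935;
    ∫_0^2/3 -1024*x^3/9 dx = -4096/729;  ∫_0^2/3 1024*x^2/81 dx = 8192/6561.
  Sum: 32768/15309 − 16384/2187 + 106496/10935 − 4096/729 + 8192/6561 = 4096/229635.
∫_0^2/3 u² dx = 4096/6200145, so ||u||_L² = 64*sqrt(105)/25515.
∫_0^2/3 (u')² dx = 4096/229635, so ||u'||_L² = 64*sqrt(35)/2835.
Ratio ||u||_L² / ||u'||_L² = sqrt(3)/9.
Sharp Poincaré constant on H^1_0(0, 2/3) is C_P = L/π = 2/(3*π), achieved by sin(3*π/2·x).
A polynomial bump cannot attain the sharp Poincaré constant (only the first sine eigenfunction does), so the ratio is strictly less than C_P, consistent with ||u||_L² ≤ C_P ||u'||_L².


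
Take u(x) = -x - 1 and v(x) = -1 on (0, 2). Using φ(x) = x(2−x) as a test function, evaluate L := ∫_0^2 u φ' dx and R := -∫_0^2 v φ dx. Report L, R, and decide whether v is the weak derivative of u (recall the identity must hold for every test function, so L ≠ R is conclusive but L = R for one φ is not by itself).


LHS = 4/3, RHS = 4/3. Yes, v = u' weakly.

u(x) = -x - 1, classical derivative u'(x) = -1.
φ(x) = x(2−x), so φ'(x) = 2 - 2*x.
Note φ(0) = φ(2) = 0, so the boundary term u·φ vanishes.
LHS = ∫_0^2 u(x) φ'(x) dx = ∫_0^2 (2*x^2 - 2) dx. Term by term:
  ∫_0^2 2*x^2 dx = 16/3;  ∫_0^2 -2 dx = -4.
Sum: 16/3 − 4 = 4/3.
So LHS = 4/3.
∫_0^2 v(x) φ(x) dx = ∫_0^2 (x^2 - 2*x) dx. Term by term:
  ∫_0^2 x^2 dx = 8/3;  ∫_0^2 -2*x dx = -4.
Sum: 8/3 − 4 = -4/3.
So RHS = -∫_0^2 v(x) φ(x) dx = 4/3.
LHS = RHS, so the identity holds for this test φ.
Moreover u is smooth here and v(x) = u'(x) = -1 pointwise, so the identity holds for every test function. Hence v is the weak derivative of u.


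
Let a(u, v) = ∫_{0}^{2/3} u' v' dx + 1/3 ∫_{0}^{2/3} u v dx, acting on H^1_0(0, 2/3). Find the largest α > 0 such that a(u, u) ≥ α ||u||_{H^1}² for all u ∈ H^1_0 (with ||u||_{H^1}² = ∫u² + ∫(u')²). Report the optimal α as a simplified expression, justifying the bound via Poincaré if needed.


α = (4 + 27*π^2)/(3*(4 + 9*π^2))

Coercivity of a(·,·) on H^1_0(0, 2/3) means a(u, u) ≥ α ||u||_{H^1}² for every u ∈ H^1_0.
The interval has length L = 2/3, and Poincaré/coercivity depend only on L. Here a(u, u) = ∫(u')² + (1/3)·∫u².
Here 0 < c = 1/3 < 1. The condition a(u,u) ≥ α||u||_{H^1}² reads (1−α)∫(u')² ≥ (α−c)∫u². Any admissible α is ≤ 1 (rapidly oscillating u have ∫u²/∫(u')² → 0), and α = 1 would force 0 ≥ (1−c)∫u², impossible since c < 1; so 1−α > 0. By the sharp Poincaré inequality on H^1_0 of an interval of length L, ∫(u')² ≥ (π/L)²∫u² with equality for the first sine mode sin(π(x−x₀)/L) (x₀ the left endpoint), so the inequality holds for all u iff (1−α)(π/L)² ≥ α − c, i.e. α ≤ ((π/L)² + c)/((π/L)² + 1) = (1 + c(L/π)²)/(1 + (L/π)²). With (π/L)² = 9*π^2/4 and c = 1/3, the largest admissible constant is α = ((π/L)² + c)/((π/L)² + 1).
Simplifying, α = (4 + 27*π^2)/(3*(4 + 9*π^2)).


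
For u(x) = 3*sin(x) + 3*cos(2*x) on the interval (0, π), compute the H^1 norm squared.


||u||_{H^1(0,π)}^2 = -60 + 63*π/2

u'(x) = -6*sin(2*x) + 3*cos(x).
Expand u² and (u')² and integrate term by term on (0, π), using: for integers n ≥ 1, ∫_0^π sin²(nx) dx = ∫_0^π cos²(nx) dx = π/2; for n ≠ n', ∫_0^π sin(nx)sin(n'x) dx = ∫_0^π cos(nx)cos(n'x) dx = 0; and by product-to-sum, ∫_0^π sin(nx)cos(n'x) dx = ½∫_0^π [sin((n+n')x) + sin((n−n')x)] dx, which is 0 when n+n' is even and 2n/(n²−n'²) when n+n' is odd (it need not vanish on (0, π)).
  u² squared terms: (3)²·∫cos(2x)² dx = 9·π/2 = 9*π/2;  (3)²·∫sin(x)² dx = 9·π/2 = 9*π/2.
  u² cross terms: 2·(3)·(3)·∫cos(2x)·sin(x) dx = 18·(-2/3) = -12.
  So ∫_0^π u² dx = 9*π/2 + 9*π/2 − 12 = -12 + 9*π.
  (u')² squared terms: (-6)²·∫sin(2x)² dx = 36·π/2 = 18*π;  (3)²·∫cos(x)² dx = 9·π/2 = 9*π/2.
  (u')² cross terms: 2·(-6)·(3)·∫sin(2x)·cos(x) dx = -36·(4/3) = -48.
  So ∫_0^π (u')² dx = 18*π + 9*π/2 − 48 = -48 + 45*π/2.
||u||_{H^1}^2 = (-12 + 9*π) + (-48 + 45*π/2) = -60 + 63*π/2.


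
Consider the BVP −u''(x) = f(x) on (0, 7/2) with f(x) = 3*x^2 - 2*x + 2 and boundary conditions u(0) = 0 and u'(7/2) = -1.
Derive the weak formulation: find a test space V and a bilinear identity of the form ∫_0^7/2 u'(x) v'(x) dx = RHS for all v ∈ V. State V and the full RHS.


V = {v ∈ H^1(0, 7/2) : v(0) = 0} (test functions vanish at x = 0 where u is specified); weak form: ∫_0^7/2 u'v' dx = ∫_0^7/2 (3*x^2 - 2*x + 2) v dx − v(7/2) for all v ∈ V.

Multiply both sides by a test function v and integrate from 0 to 7/2:
  ∫_0^7/2 −u''(x) v(x) dx = ∫_0^7/2 f(x) v(x) dx.
Integrate the LHS by parts once:
  ∫_0^7/2 −u'' v dx = −[u'(x) v(x)]_0^7/2 + ∫_0^7/2 u'(x) v'(x) dx.
Thus ∫_0^7/2 u'(x) v'(x) dx = ∫_0^7/2 f(x) v(x) dx + [u'(x) v(x)]_0^7/2.
Choose V so that boundary terms are either known or forced to vanish.
Mixed BC: u(0) = 0 (Dirichlet) and u'(7/2) = -1 (Neumann). Define V = {v ∈ H^1(0, 7/2) : v(0) = 0}. Then [u' v]_0^7/2 = u'(7/2)·v(7/2) − u'(0)·0 = − v(7/2).
Weak formulation: find u (satisfying any essential BC) such that ∫_0^7/2 u'(x) v'(x) dx = ∫_0^7/2 f v dx − v(7/2) for all v ∈ V (Dirichlet at 0 absorbed into V; Neumann datum at x = 7/2 contributes the boundary term).
Substituting f(x) = 3*x^2 - 2*x + 2, the right-hand side is ∫_0^7/2 (3*x^2 - 2*x + 2) v dx − v(7/2).


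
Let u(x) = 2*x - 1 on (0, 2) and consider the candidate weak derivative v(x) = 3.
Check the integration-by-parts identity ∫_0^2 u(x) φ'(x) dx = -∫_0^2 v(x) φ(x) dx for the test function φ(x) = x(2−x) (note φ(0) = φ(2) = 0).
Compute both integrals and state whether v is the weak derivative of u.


LHS = -8/3, RHS = -4. No, v is not the weak derivative of u.

u(x) = 2*x - 1, classical derivative u'(x) = 2.
φ(x) = x(2−x), so φ'(x) = 2 - 2*x.
Note φ(0) = φ(2) = 0, so the boundary term u·φ vanishes.
LHS = ∫_0^2 u(x) φ'(x) dx = ∫_0^2 (-4*x^2 + 6*x - 2) dx. Term by term:
  ∫_0^2 -4*x^2 dx = -32/3;  ∫_0^2 6*x dx = 12;  ∫_0^2 -2 dx = -4.
Sum: -32/3 + 12 − 4 = -8/3.
So LHS = -8/3.
∫_0^2 v(x) φ(x) dx = ∫_0^2 (-3*x^2 + 6*x) dx. Term by term:
  ∫_0^2 -3*x^2 dx = -8;  ∫_0^2 6*x dx = 12.
Sum: -8 + 12 = 4.
So RHS = -∫_0^2 v(x) φ(x) dx = -4.
LHS − RHS = 4/3 ≠ 0, so the identity fails.
(For a valid weak derivative the identity must hold for EVERY test function, in particular this one. The failure shows v is NOT the weak derivative of u.)
Correct weak derivative would be u'(x) = 2.


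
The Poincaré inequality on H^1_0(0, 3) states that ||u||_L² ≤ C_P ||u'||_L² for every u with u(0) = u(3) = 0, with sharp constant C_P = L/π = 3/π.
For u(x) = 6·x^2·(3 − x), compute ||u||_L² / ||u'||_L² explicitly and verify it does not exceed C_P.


||u||_L² / ||u'||_L² = 3*sqrt(14)/14 < C_P = 3/π.

u(x) = 6·x^2·(3 − x), so u'(x) = 18*x*(2 - x).
u(x) = 6·x^2·(3 − x) vanishes at x = 0 and x = 3, so u ∈ H^1_0(0, 3). Differentiate via the product rule and integrate the resulting polynomials term by term.
  ∫_0^3 u² dx = ∫_0^3 (36*x^6 - 216*x^5 + 324*x^4) dx. Term by term:
    ∫_0^3 36*x^6 dx = 78732/7;  ∫_0^3 -216*x^5 dx = -26244;  ∫_0^3 324*x^4 dx = 78732/5.
  Sum: 78732/7 − 26244 + 78732/5 = 26244/35.
  ∫_0^3 (u')² dx = ∫_0^3 (324*x^4 - 1296*x^3 + 1296*x^2) dx. Term by term:
    ∫_0^3 324*x^4 dx = 78732/5;  ∫_0^3 -1296*x^3 dx = -26244;  ∫_0^3 1296*x^2 dx = 11664.
  Sum: 78732/5 − 26244 + 11664 = 5832/5.
∫_0^3 u² dx = 26244/35, so ||u||_L² = 162*sqrt(35)/35.
∫_0^3 (u')² dx = 5832/5, so ||u'||_L² = 54*sqrt(10)/5.
Ratio ||u||_L² / ||u'||_L² = 3*sqrt(14)/14.
Sharp Poincaré constant on H^1_0(0, 3) is C_P = L/π = 3/π, achieved by sin(π/3·x).
A polynomial bump cannot attain the sharp Poincaré constant (only the first sine eigenfunction does), so the ratio is strictly less than C_P, consistent with ||u||_L² ≤ C_P ||u'||_L².


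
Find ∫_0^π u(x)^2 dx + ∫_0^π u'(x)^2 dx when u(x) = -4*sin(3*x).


||u||_{H^1(0,π)}^2 = 80*π

u'(x) = -12*cos(3*x).
Expand u² and (u')² and integrate term by term on (0, π), using: for integers n ≥ 1, ∫_0^π sin²(nx) dx = ∫_0^π cos²(nx) dx = π/2; for n ≠ n', ∫_0^π sin(nx)sin(n'x) dx = ∫_0^π cos(nx)cos(n'x) dx = 0; and by product-to-sum, ∫_0^π sin(nx)cos(n'x) dx = ½∫_0^π [sin((n+n')x) + sin((n−n')x)] dx, which is 0 when n+n' is even and 2n/(n²−n'²) when n+n' is odd (it need not vanish on (0, π)).
  u² squared terms: (-4)²·∫sin(3x)² dx = 16·π/2 = 8*π.
  So ∫_0^π u² dx = 8*π.
  (u')² squared terms: (-12)²·∫cos(3x)² dx = 144·π/2 = 72*π.
  So ∫_0^π (u')² dx = 72*π.
||u||_{H^1}^2 = (8*π) + (72*π) = 80*π.


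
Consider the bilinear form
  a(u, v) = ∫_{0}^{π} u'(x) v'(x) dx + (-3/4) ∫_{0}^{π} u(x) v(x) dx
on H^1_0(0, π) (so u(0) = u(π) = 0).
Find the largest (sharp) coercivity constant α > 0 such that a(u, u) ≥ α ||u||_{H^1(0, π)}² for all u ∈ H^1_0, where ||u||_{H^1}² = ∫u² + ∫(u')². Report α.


α = 1/8

Coercivity of a(·,·) on H^1_0(0, π) means a(u, u) ≥ α ||u||_{H^1}² for every u ∈ H^1_0.
The interval has length L = π, and Poincaré/coercivity depend only on L. Here a(u, u) = ∫(u')² + (-3/4)·∫u².
Here c = -3/4 < 0 with |c| < (π/L)² = 1, so coercivity still holds. The condition a(u,u) ≥ α||u||_{H^1}² reads (1−α)∫(u')² ≥ (α−c)∫u². Any admissible α is ≤ 1 (rapidly oscillating u have ∫u²/∫(u')² → 0), and α = 1 would force 0 ≥ (1−c)∫u², impossible since c < 1; so 1−α > 0. By the sharp Poincaré inequality on H^1_0 of an interval of length L, ∫(u')² ≥ (π/L)²∫u² with equality for the first sine mode sin(π(x−x₀)/L) (x₀ the left endpoint), so the inequality holds for all u iff (1−α)(π/L)² ≥ α − c, i.e. α ≤ ((π/L)² + c)/((π/L)² + 1) = (1 + c(L/π)²)/(1 + (L/π)²). (Direct route, valid since c ≤ 0: Poincaré gives c∫u² ≥ c(L/π)²∫(u')², so a(u,u) ≥ (1 + c(L/π)²)∫(u')², while ||u||_{H^1}² ≤ (1 + (L/π)²)∫(u')²; dividing yields the same α.) With (π/L)² = 1 and c = -3/4, the largest admissible constant is α = ((π/L)² + c)/((π/L)² + 1).
Simplifying, α = 1/8.


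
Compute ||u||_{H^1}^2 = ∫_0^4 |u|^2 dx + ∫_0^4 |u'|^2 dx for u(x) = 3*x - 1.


||u||_{H^1}^2 = 184

The H^1 norm (squared) on an interval (0, L) is
  ||u||_{H^1}^2 = ∫_0^L u(x)^2 dx + ∫_0^L u'(x)^2 dx.
Compute u'(x) = 3.
Then u(x)^2 = 9*x**2 - 6*x + 1 and u'(x)^2 = 9.
Integrate each monomial from 0 to 4 using ∫_0^4 c·x^n dx = c·4^(n+1)/(n+1):
  ∫_0^4 u(x)^2 dx = ∫_0^4 (9*x^2 - 6*x + 1) dx. Term by term:
    ∫_0^4 9*x^2 dx = 192;  ∫_0^4 -6*x dx = -48;  ∫_0^4 1 dx = 4.
  Sum: 192 − 48 + 4 = 148.
  ∫_0^4 u'(x)^2 dx = ∫_0^4 (9) dx. Term by term:
    ∫_0^4 9 dx = 36.
Adding: ||u||_{H^1}^2 = 148 + 36 = 184.


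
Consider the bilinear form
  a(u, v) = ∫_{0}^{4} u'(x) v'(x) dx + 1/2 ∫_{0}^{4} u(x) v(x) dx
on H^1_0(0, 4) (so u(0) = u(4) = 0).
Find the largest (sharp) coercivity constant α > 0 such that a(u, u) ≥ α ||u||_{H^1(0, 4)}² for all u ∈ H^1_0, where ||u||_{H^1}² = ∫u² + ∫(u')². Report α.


α = (8 + π^2)/(π^2 + 16)

Coercivity of a(·,·) on H^1_0(0, 4) means a(u, u) ≥ α ||u||_{H^1}² for every u ∈ H^1_0.
The interval has length L = 4, and Poincaré/coercivity depend only on L. Here a(u, u) = ∫(u')² + (1/2)·∫u².
Here 0 < c = 1/2 < 1. The condition a(u,u) ≥ α||u||_{H^1}² reads (1−α)∫(u')² ≥ (α−c)∫u². Any admissible α is ≤ 1 (rapidly oscillating u have ∫u²/∫(u')² → 0), and α = 1 would force 0 ≥ (1−c)∫u², impossible since c < 1; so 1−α > 0. By the sharp Poincaré inequality on H^1_0 of an interval of length L, ∫(u')² ≥ (π/L)²∫u² with equality for the first sine mode sin(π(x−x₀)/L) (x₀ the left endpoint), so the inequality holds for all u iff (1−α)(π/L)² ≥ α − c, i.e. α ≤ ((π/L)² + c)/((π/L)² + 1) = (1 + c(L/π)²)/(1 + (L/π)²). With (π/L)² = π^2/16 and c = 1/2, the largest admissible constant is α = ((π/L)² + c)/((π/L)² + 1).
Simplifying, α = (8 + π^2)/(π^2 + 16).


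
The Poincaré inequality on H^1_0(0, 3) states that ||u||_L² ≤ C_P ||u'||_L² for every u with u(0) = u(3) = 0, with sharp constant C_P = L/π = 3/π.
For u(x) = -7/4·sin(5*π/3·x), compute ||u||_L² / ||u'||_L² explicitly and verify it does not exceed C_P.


||u||_L² / ||u'||_L² = 3/(5*π) < C_P = 3/π.

u(x) = -7/4·sin(5*π/3·x), so u'(x) = -35*π*cos(5*π*x/3)/12.
Writing u(x) = A·sin(kπx/L) with A = -7/4 and k = 5, use ∫_0^L sin²(kπx/L) dx = L/2 and ∫_0^L cos²(kπx/L) dx = L/2.
u² = 49/16·sin²(5*π/3·x) and (u')² = 1225*π^2/144·cos²(5*π/3·x), and each of sin², cos² integrates to L/2 = 3/2 over (0, 3).
∫_0^3 u² dx = 147/32, so ||u||_L² = 7*sqrt(6)/8.
∫_0^3 (u')² dx = 1225*π^2/96, so ||u'||_L² = 35*sqrt(6)*π/24.
Ratio ||u||_L² / ||u'||_L² = 3/(5*π).
Sharp Poincaré constant on H^1_0(0, 3) is C_P = L/π = 3/π, achieved by sin(π/3·x).
This is the k = 5 harmonic; the ratio L/(kπ) is strictly less than C_P = L/π, consistent with the sharp inequality ||u||_L² ≤ C_P ||u'||_L².


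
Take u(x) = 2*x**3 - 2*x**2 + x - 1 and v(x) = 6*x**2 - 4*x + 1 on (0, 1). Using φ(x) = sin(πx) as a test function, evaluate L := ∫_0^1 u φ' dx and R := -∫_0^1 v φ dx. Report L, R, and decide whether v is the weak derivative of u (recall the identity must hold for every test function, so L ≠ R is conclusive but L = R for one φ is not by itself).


LHS = -4/π + 24/π^3, RHS = -4/π + 24/π^3. Yes, v = u' weakly.

u(x) = 2*x**3 - 2*x**2 + x - 1, classical derivative u'(x) = 6*x**2 - 4*x + 1.
φ(x) = sin(πx), so φ'(x) = π*cos(π*x).
Note φ(0) = φ(1) = 0, so the boundary term u·φ vanishes.
LHS = ∫_0^1 u(x) φ'(x) dx = ∫_0^1 (2*π*x^3*cos(π*x) - 2*π*x^2*cos(π*x) + π*x*cos(π*x) - π*cos(π*x)) dx. Term by term:
  ∫_0^1 -π*cos(π*x) dx = 0;  ∫_0^1 π*x*cos(π*x) dx = -2/π;  ∫_0^1 -2*π*x^2*cos(π*x) dx = 4/π;
  ∫_0^1 2*π*x^3*cos(π*x) dx = -6/π + 24/π^3.
Sum: 0 − 2/π + 4/π + -6/π + 24/π^3 = -4/π + 24/π^3.
So LHS = -4/π + 24/π^3.
∫_0^1 v(x) φ(x) dx = ∫_0^1 (6*x^2*sin(π*x) - 4*x*sin(π*x) + sin(π*x)) dx. Term by term:
  ∫_0^1 -4*x*sin(π*x) dx = -4/π;  ∫_0^1 6*x^2*sin(π*x) dx = -24/π^3 + 6/π;  ∫_0^1 sin(π*x) dx = 2/π.
Sum: -4/π + -24/π^3 + 6/π + 2/π = -24/π^3 + 4/π.
So RHS = -∫_0^1 v(x) φ(x) dx = -4/π + 24/π^3.
LHS = RHS, so the identity holds for this test φ.
Moreover u is smooth here and v(x) = u'(x) = 6*x**2 - 4*x + 1 pointwise, so the identity holds for every test function. Hence v is the weak derivative of u.


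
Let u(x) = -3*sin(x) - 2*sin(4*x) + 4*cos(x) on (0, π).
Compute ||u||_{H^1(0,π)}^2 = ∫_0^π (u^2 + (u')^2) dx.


||u||_{H^1(0,π)}^2 = -256/15 + 59*π

u'(x) = -4*sin(x) - 3*cos(x) - 8*cos(4*x).
Expand u² and (u')² and integrate term by term on (0, π), using: for integers n ≥ 1, ∫_0^π sin²(nx) dx = ∫_0^π cos²(nx) dx = π/2; for n ≠ n', ∫_0^π sin(nx)sin(n'x) dx = ∫_0^π cos(nx)cos(n'x) dx = 0; and by product-to-sum, ∫_0^π sin(nx)cos(n'x) dx = ½∫_0^π [sin((n+n')x) + sin((n−n')x)] dx, which is 0 when n+n' is even and 2n/(n²−n'²) when n+n' is odd (it need not vanish on (0, π)).
  u² squared terms: (-3)²·∫sin(x)² dx = 9·π/2 = 9*π/2;  (-2)²·∫sin(4x)² dx = 4·π/2 = 2*π;  (4)²·∫cos(x)² dx = 16·π/2 = 8*π.
  u² cross terms: 2·(-3)·(-2)·∫sin(x)·sin(4x) dx = 12·(0) = 0;  2·(-3)·(4)·∫sin(x)·cos(x) dx = -24·(0) = 0;  2·(-2)·(4)·∫sin(4x)·cos(x) dx = -16·(8/15) = -128/15.
  So ∫_0^π u² dx = 9*π/2 + 2*π + 8*π + 0 + 0 − 128/15 = -128/15 + 29*π/2.
  (u')² squared terms: (-8)²·∫cos(4x)² dx = 64·π/2 = 32*π;  (-4)²·∫sin(x)² dx = 16·π/2 = 8*π;  (-3)²·∫cos(x)² dx = 9·π/2 = 9*π/2.
  (u')² cross terms: 2·(-8)·(-4)·∫cos(4x)·sin(x) dx = 64·(-2/15) = -128/15;  2·(-8)·(-3)·∫cos(4x)·cos(x) dx = 48·(0) = 0;  2·(-4)·(-3)·∫sin(x)·cos(x) dx = 24·(0) = 0.
  So ∫_0^π (u')² dx = 32*π + 8*π + 9*π/2 − 128/15 + 0 + 0 = -128/15 + 89*π/2.
||u||_{H^1}^2 = (-128/15 + 29*π/2) + (-128/15 + 89*π/2) = -256/15 + 59*π.


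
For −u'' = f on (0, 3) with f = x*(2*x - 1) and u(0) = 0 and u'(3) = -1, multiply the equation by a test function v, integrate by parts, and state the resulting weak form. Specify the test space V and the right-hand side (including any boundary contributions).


V = {v ∈ H^1(0, 3) : v(0) = 0} (test functions vanish at x = 0 where u is specified); weak form: ∫_0^3 u'v' dx = ∫_0^3 (x*(2*x - 1)) v dx − v(3) for all v ∈ V.

Multiply both sides by a test function v and integrate from 0 to 3:
  ∫_0^3 −u''(x) v(x) dx = ∫_0^3 f(x) v(x) dx.
Integrate the LHS by parts once:
  ∫_0^3 −u'' v dx = −[u'(x) v(x)]_0^3 + ∫_0^3 u'(x) v'(x) dx.
Thus ∫_0^3 u'(x) v'(x) dx = ∫_0^3 f(x) v(x) dx + [u'(x) v(x)]_0^3.
Choose V so that boundary terms are either known or forced to vanish.
Mixed BC: u(0) = 0 (Dirichlet) and u'(3) = -1 (Neumann). Define V = {v ∈ H^1(0, 3) : v(0) = 0}. Then [u' v]_0^3 = u'(3)·v(3) − u'(0)·0 = − v(3).
Weak formulation: find u (satisfying any essential BC) such that ∫_0^3 u'(x) v'(x) dx = ∫_0^3 f v dx − v(3) for all v ∈ V (Dirichlet at 0 absorbed into V; Neumann datum at x = 3 contributes the boundary term).
Substituting f(x) = x*(2*x - 1), the right-hand side is ∫_0^3 (x*(2*x - 1)) v dx − v(3).


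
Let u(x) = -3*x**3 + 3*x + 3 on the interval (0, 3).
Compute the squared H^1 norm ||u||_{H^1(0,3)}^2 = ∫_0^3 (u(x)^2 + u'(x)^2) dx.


||u||_{H^1}^2 = 366741/70

The H^1 norm (squared) on an interval (0, L) is
  ||u||_{H^1}^2 = ∫_0^L u(x)^2 dx + ∫_0^L u'(x)^2 dx.
Compute u'(x) = 3 - 9*x**2.
Then u(x)^2 = 9*x**6 - 18*x**4 - 18*x**3 + 9*x**2 + 18*x + 9 and u'(x)^2 = 81*x**4 - 54*x**2 + 9.
Integrate each monomial from 0 to 3 using ∫_0^3 c·x^n dx = c·3^(n+1)/(n+1):
  ∫_0^3 u(x)^2 dx = ∫_0^3 (9*x^6 - 18*x^4 - 18*x^3 + 9*x^2 + 18*x + 9) dx. Term by term:
    ∫_0^3 9*x^6 dx = 19683/7;  ∫_0^3 -18*x^4 dx = -4374/5;  ∫_0^3 -18*x^3 dx = -729/2;
    ∫_0^3 9*x^2 dx = 81;  ∫_0^3 18*x dx = 81;  ∫_0^3 9 dx = 27.
  Sum: 19683/7 − 4374/5 − 729/2 + 81 + 81 + 27 = 123309/70.
  ∫_0^3 u'(x)^2 dx = ∫_0^3 (81*x^4 - 54*x^2 + 9) dx. Term by term:
    ∫_0^3 81*x^4 dx = 19683/5;  ∫_0^3 -54*x^2 dx = -486;  ∫_0^3 9 dx = 27.
  Sum: 19683/5 − 486 + 27 = 17388/5.
Adding: ||u||_{H^1}^2 = 123309/70 + 17388/5 = 366741/70.


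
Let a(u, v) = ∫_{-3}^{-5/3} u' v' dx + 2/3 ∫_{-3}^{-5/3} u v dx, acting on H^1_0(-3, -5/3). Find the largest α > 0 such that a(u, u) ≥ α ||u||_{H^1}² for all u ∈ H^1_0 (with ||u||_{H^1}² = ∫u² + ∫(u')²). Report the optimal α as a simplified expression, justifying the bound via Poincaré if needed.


α = (32 + 27*π^2)/(3*(16 + 9*π^2))

Coercivity of a(·,·) on H^1_0(-3, -5/3) means a(u, u) ≥ α ||u||_{H^1}² for every u ∈ H^1_0.
The interval has length L = 4/3, and Poincaré/coercivity depend only on L. Here a(u, u) = ∫(u')² + (2/3)·∫u².
Here 0 < c = 2/3 < 1. The condition a(u,u) ≥ α||u||_{H^1}² reads (1−α)∫(u')² ≥ (α−c)∫u². Any admissible α is ≤ 1 (rapidly oscillating u have ∫u²/∫(u')² → 0), and α = 1 would force 0 ≥ (1−c)∫u², impossible since c < 1; so 1−α > 0. By the sharp Poincaré inequality on H^1_0 of an interval of length L, ∫(u')² ≥ (π/L)²∫u² with equality for the first sine mode sin(π(x−x₀)/L) (x₀ the left endpoint), so the inequality holds for all u iff (1−α)(π/L)² ≥ α − c, i.e. α ≤ ((π/L)² + c)/((π/L)² + 1) = (1 + c(L/π)²)/(1 + (L/π)²). With (π/L)² = 9*π^2/16 and c = 2/3, the largest admissible constant is α = ((π/L)² + c)/((π/L)² + 1).
Simplifying, α = (32 + 27*π^2)/(3*(16 + 9*π^2)).


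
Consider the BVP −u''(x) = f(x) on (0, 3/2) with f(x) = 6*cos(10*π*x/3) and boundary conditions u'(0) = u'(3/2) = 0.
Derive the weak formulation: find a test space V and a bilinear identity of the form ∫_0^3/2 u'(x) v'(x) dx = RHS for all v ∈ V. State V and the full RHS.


V = H^1(0, 3/2) (no boundary constraint on v; u is determined up to an additive constant); weak form: ∫_0^3/2 u'v' dx = ∫_0^3/2 (6*cos(10*π*x/3)) v dx for all v ∈ V.

Multiply both sides by a test function v and integrate from 0 to 3/2:
  ∫_0^3/2 −u''(x) v(x) dx = ∫_0^3/2 f(x) v(x) dx.
Integrate the LHS by parts once:
  ∫_0^3/2 −u'' v dx = −[u'(x) v(x)]_0^3/2 + ∫_0^3/2 u'(x) v'(x) dx.
Thus ∫_0^3/2 u'(x) v'(x) dx = ∫_0^3/2 f(x) v(x) dx + [u'(x) v(x)]_0^3/2.
Choose V so that boundary terms are either known or forced to vanish.
u has homogeneous Neumann: u'(0) = u'(3/2) = 0. So [u' v]_0^3/2 = 0·v(3/2) − 0·v(0) = 0 for any v; take V = H^1(0, 3/2).
Weak formulation: find u (satisfying any essential BC) such that ∫_0^3/2 u'(x) v'(x) dx = ∫_0^3/2 f v dx for all v ∈ V (homogeneous Neumann, so boundary terms vanish).
Substituting f(x) = 6*cos(10*π*x/3), the right-hand side is ∫_0^3/2 (6*cos(10*π*x/3)) v dx.
Compatibility check (pure Neumann): taking v ≡ 1 ∈ V gives 0 = ∫_0^3/2 f dx + (0) − (0), i.e. ∫_0^3/2 f dx must equal u'(0) − u'(3/2) = 0. Indeed ∫_0^3/2 (6*cos(10*π*x/3)) dx = 0, so the data are compatible. The solution is then unique only up to an additive constant (fix it e.g. by requiring ∫_0^3/2 u dx = 0).


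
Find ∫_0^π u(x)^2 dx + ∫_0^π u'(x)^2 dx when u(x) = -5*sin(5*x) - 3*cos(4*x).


||u||_{H^1(0,π)}^2 = 1700/3 + 803*π/2

u'(x) = 12*sin(4*x) - 25*cos(5*x).
Expand u² and (u')² and integrate term by term on (0, π), using: for integers n ≥ 1, ∫_0^π sin²(nx) dx = ∫_0^π cos²(nx) dx = π/2; for n ≠ n', ∫_0^π sin(nx)sin(n'x) dx = ∫_0^π cos(nx)cos(n'x) dx = 0; and by product-to-sum, ∫_0^π sin(nx)cos(n'x) dx = ½∫_0^π [sin((n+n')x) + sin((n−n')x)] dx, which is 0 when n+n' is even and 2n/(n²−n'²) when n+n' is odd (it need not vanish on (0, π)).
  u² squared terms: (-5)²·∫sin(5x)² dx = 25·π/2 = 25*π/2;  (-3)²·∫cos(4x)² dx = 9·π/2 = 9*π/2.
  u² cross terms: 2·(-5)·(-3)·∫sin(5x)·cos(4x) dx = 30·(10/9) = 100/3.
  So ∫_0^π u² dx = 25*π/2 + 9*π/2 + 100/3 = 100/3 + 17*π.
  (u')² squared terms: (-25)²·∫cos(5x)² dx = 625·π/2 = 625*π/2;  (12)²·∫sin(4x)² dx = 144·π/2 = 72*π.
  (u')² cross terms: 2·(-25)·(12)·∫cos(5x)·sin(4x) dx = -600·(-8/9) = 1600/3.
  So ∫_0^π (u')² dx = 625*π/2 + 72*π + 1600/3 = 1600/3 + 769*π/2.
||u||_{H^1}^2 = (100/3 + 17*π) + (1600/3 + 769*π/2) = 1700/3 + 803*π/2.


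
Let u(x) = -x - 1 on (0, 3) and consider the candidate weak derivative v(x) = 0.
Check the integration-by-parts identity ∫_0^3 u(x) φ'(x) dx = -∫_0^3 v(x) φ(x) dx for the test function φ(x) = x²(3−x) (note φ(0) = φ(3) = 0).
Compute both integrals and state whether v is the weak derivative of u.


LHS = 27/4, RHS = 0. No, v is not the weak derivative of u.

u(x) = -x - 1, classical derivative u'(x) = -1.
φ(x) = x²(3−x), so φ'(x) = 3*x*(2 - x).
Note φ(0) = φ(3) = 0, so the boundary term u·φ vanishes.
LHS = ∫_0^3 u(x) φ'(x) dx = ∫_0^3 (3*x^3 - 3*x^2 - 6*x) dx. Term by term:
  ∫_0^3 3*x^3 dx = 243/4;  ∫_0^3 -3*x^2 dx = -27;  ∫_0^3 -6*x dx = -27.
Sum: 243/4 − 27 − 27 = 27/4.
So LHS = 27/4.
∫_0^3 v(x) φ(x) dx = ∫_0^3 (0) dx. Term by term:
  ∫_0^3 0 dx = 0.
So RHS = -∫_0^3 v(x) φ(x) dx = 0.
LHS − RHS = 27/4 ≠ 0, so the identity fails.
(For a valid weak derivative the identity must hold for EVERY test function, in particular this one. The failure shows v is NOT the weak derivative of u.)
Correct weak derivative would be u'(x) = -1.


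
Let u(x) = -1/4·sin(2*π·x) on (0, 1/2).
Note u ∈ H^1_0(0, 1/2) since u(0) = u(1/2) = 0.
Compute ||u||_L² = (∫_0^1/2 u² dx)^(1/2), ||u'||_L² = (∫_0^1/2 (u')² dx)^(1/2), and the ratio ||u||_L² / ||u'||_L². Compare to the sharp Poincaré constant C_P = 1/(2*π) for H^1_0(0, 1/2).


||u||_L² / ||u'||_L² = 1/(2*π) = C_P.

u(x) = -1/4·sin(2*π·x), so u'(x) = -π*cos(2*π*x)/2.
Writing u(x) = A·sin(kπx/L) with A = -1/4 and k = 1, use ∫_0^L sin²(kπx/L) dx = L/2 and ∫_0^L cos²(kπx/L) dx = L/2.
u² = 1/16·sin²(2*π·x) and (u')² = π^2/4·cos²(2*π·x), and each of sin², cos² integrates to L/2 = 1/4 over (0, 1/2).
∫_0^1/2 u² dx = 1/64, so ||u||_L² = 1/8.
∫_0^1/2 (u')² dx = π^2/16, so ||u'||_L² = π/4.
Ratio ||u||_L² / ||u'||_L² = 1/(2*π).
Sharp Poincaré constant on H^1_0(0, 1/2) is C_P = L/π = 1/(2*π), achieved by sin(2*π·x).
This is the k = 1 eigenfunction (up to amplitude), so the ratio equals the sharp Poincaré constant exactly.


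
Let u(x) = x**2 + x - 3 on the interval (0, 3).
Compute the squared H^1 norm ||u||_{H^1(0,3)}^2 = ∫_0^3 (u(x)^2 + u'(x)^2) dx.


||u||_{H^1}^2 = 1011/10

The H^1 norm (squared) on an interval (0, L) is
  ||u||_{H^1}^2 = ∫_0^L u(x)^2 dx + ∫_0^L u'(x)^2 dx.
Compute u'(x) = 2*x + 1.
Then u(x)^2 = x**4 + 2*x**3 - 5*x**2 - 6*x + 9 and u'(x)^2 = 4*x**2 + 4*x + 1.
Integrate each monomial from 0 to 3 using ∫_0^3 c·x^n dx = c·3^(n+1)/(n+1):
  ∫_0^3 u(x)^2 dx = ∫_0^3 (x^4 + 2*x^3 - 5*x^2 - 6*x + 9) dx. Term by term:
    ∫_0^3 x^4 dx = 243/5;  ∫_0^3 2*x^3 dx = 81/2;  ∫_0^3 -5*x^2 dx = -45;
    ∫_0^3 -6*x dx = -27;  ∫_0^3 9 dx = 27.
  Sum: 243/5 + 81/2 − 45 − 27 + 27 = 441/10.
  ∫_0^3 u'(x)^2 dx = ∫_0^3 (4*x^2 + 4*x + 1) dx. Term by term:
    ∫_0^3 4*x^2 dx = 36;  ∫_0^3 4*x dx = 18;  ∫_0^3 1 dx = 3.
  Sum: 36 + 18 + 3 = 57.
Adding: ||u||_{H^1}^2 = 441/10 + 57 = 1011/10.


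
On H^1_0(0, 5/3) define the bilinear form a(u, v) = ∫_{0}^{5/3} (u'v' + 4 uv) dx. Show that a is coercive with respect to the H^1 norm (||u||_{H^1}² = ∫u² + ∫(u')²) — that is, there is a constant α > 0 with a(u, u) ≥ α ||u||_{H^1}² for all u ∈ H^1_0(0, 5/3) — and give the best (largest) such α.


α = 1

Coercivity of a(·,·) on H^1_0(0, 5/3) means a(u, u) ≥ α ||u||_{H^1}² for every u ∈ H^1_0.
The interval has length L = 5/3, and Poincaré/coercivity depend only on L. Here a(u, u) = ∫(u')² + (4)·∫u².
Here c = 4 ≥ 1, so a(u,u) = ∫(u')² + c∫u² ≥ ∫(u')² + ∫u² = ||u||_{H^1}², i.e. α = 1 works. No larger α is possible: a(u,u) ≥ α||u||_{H^1}² means (1−α)∫(u')² ≥ (α−c)∫u², and for the modes u_n = sin(nπ(x−x₀)/L) (x₀ the left endpoint) one has ∫u_n²/∫(u_n')² = (L/(nπ))² → 0, so a(u_n,u_n)/||u_n||_{H^1}² → 1. Hence the optimal constant is α = 1.
Therefore α = 1.


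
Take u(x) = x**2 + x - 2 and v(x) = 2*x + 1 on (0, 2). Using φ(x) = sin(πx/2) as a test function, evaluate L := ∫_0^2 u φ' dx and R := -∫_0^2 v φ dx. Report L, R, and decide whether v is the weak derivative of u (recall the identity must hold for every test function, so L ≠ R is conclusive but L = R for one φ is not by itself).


LHS = -12/π, RHS = -12/π. Yes, v = u' weakly.

u(x) = x**2 + x - 2, classical derivative u'(x) = 2*x + 1.
φ(x) = sin(πx/2), so φ'(x) = π*cos(π*x/2)/2.
Note φ(0) = φ(2) = 0, so the boundary term u·φ vanishes.
LHS = ∫_0^2 u(x) φ'(x) dx = ∫_0^2 (π*x^2*cos(π*x/2)/2 + π*x*cos(π*x/2)/2 - π*cos(π*x/2)) dx. Term by term:
  ∫_0^2 -π*cos(π*x/2) dx = 0;  ∫_0^2 π*x*cos(π*x/2)/2 dx = -4/π;  ∫_0^2 π*x^2*cos(π*x/2)/2 dx = -8/π.
Sum: 0 − 4/π − 8/π = -12/π.
So LHS = -12/π.
∫_0^2 v(x) φ(x) dx = ∫_0^2 (2*x*sin(π*x/2) + sin(π*x/2)) dx. Term by term:
  ∫_0^2 2*x*sin(π*x/2) dx = 8/π;  ∫_0^2 sin(π*x/2) dx = 4/π.
Sum: 8/π + 4/π = 12/π.
So RHS = -∫_0^2 v(x) φ(x) dx = -12/π.
LHS = RHS, so the identity holds for this test φ.
Moreover u is smooth here and v(x) = u'(x) = 2*x + 1 pointwise, so the identity holds for every test function. Hence v is the weak derivative of u.


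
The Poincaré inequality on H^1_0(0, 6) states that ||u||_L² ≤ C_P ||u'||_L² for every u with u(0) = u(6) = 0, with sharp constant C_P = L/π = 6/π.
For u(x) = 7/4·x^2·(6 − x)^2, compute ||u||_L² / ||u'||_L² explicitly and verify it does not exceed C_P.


||u||_L² / ||u'||_L² = sqrt(3) < C_P = 6/π.

u(x) = 7/4·x^2·(6 − x)^2, so u'(x) = 7*x*(x - 6)*(x - 3).
u(x) = 7/4·x^2·(6 − x)^2 vanishes at x = 0 and x = 6, so u ∈ H^1_0(0, 6). Differentiate via the product rule and integrate the resulting polynomials term by term.
  ∫_0^6 u² dx = ∫_0^6 (49*x^8/16 - 147*x^7/2 + 1323*x^6/2 - 2646*x^5 + 3969*x^4) dx. Term by term:
    ∫_0^6 49*x^8/16 dx = 3429216;  ∫_0^6 -147*x^7/2 dx = -15431472;  ∫_0^6 1323*x^6/2 dx = 26453952;
    ∫_0^6 -2646*x^5 dx = -20575296;  ∫_0^6 3969*x^4 dx = 30862944/5.
  Sum: 3429216 − 15431472 + 26453952 − 20575296 + 30862944/5 = 244944/5.
  ∫_0^6 (u')² dx = ∫_0^6 (49*x^6 - 882*x^5 + 5733*x^4 - 15876*x^3 + 15876*x^2) dx. Term by term:
    ∫_0^6 49*x^6 dx = 1959552;  ∫_0^6 -882*x^5 dx = -6858432;  ∫_0^6 5733*x^4 dx = 44579808/5;
    ∫_0^6 -15876*x^3 dx = -5143824;  ∫_0^6 15876*x^2 dx = 1143072.
  Sum: 1959552 − 6858432 + 44579808/5 − 5143824 + 1143072 = 81648/5.
∫_0^6 u² dx = 244944/5, so ||u||_L² = 108*sqrt(105)/5.
∫_0^6 (u')² dx = 81648/5, so ||u'||_L² = 108*sqrt(35)/5.
Ratio ||u||_L² / ||u'||_L² = sqrt(3).
Sharp Poincaré constant on H^1_0(0, 6) is C_P = L/π = 6/π, achieved by sin(π/6·x).
A polynomial bump cannot attain the sharp Poincaré constant (only the first sine eigenfunction does), so the ratio is strictly less than C_P, consistent with ||u||_L² ≤ C_P ||u'||_L².


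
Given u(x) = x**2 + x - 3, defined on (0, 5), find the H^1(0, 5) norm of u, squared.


||u||_{H^1}^2 = 5525/6

The H^1 norm (squared) on an interval (0, L) is
  ||u||_{H^1}^2 = ∫_0^L u(x)^2 dx + ∫_0^L u'(x)^2 dx.
Compute u'(x) = 2*x + 1.
Then u(x)^2 = x**4 + 2*x**3 - 5*x**2 - 6*x + 9 and u'(x)^2 = 4*x**2 + 4*x + 1.
Integrate each monomial from 0 to 5 using ∫_0^5 c·x^n dx = c·5^(n+1)/(n+1):
  ∫_0^5 u(x)^2 dx = ∫_0^5 (x^4 + 2*x^3 - 5*x^2 - 6*x + 9) dx. Term by term:
    ∫_0^5 x^4 dx = 625;  ∫_0^5 2*x^3 dx = 625/2;  ∫_0^5 -5*x^2 dx = -625/3;
    ∫_0^5 -6*x dx = -75;  ∫_0^5 9 dx = 45.
  Sum: 625 + 625/2 − 625/3 − 75 + 45 = 4195/6.
  ∫_0^5 u'(x)^2 dx = ∫_0^5 (4*x^2 + 4*x + 1) dx. Term by term:
    ∫_0^5 4*x^2 dx = 500/3;  ∫_0^5 4*x dx = 50;  ∫_0^5 1 dx = 5.
  Sum: 500/3 + 50 + 5 = 665/3.
Adding: ||u||_{H^1}^2 = 4195/6 + 665/3 = 5525/6.


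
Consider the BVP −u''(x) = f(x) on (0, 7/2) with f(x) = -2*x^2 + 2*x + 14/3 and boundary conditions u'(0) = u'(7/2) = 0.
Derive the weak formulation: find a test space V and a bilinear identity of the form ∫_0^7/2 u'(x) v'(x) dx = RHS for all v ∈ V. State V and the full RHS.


V = H^1(0, 7/2) (no boundary constraint on v; u is determined up to an additive constant); weak form: ∫_0^7/2 u'v' dx = ∫_0^7/2 (-2*x^2 + 2*x + 14/3) v dx for all v ∈ V.

Multiply both sides by a test function v and integrate from 0 to 7/2:
  ∫_0^7/2 −u''(x) v(x) dx = ∫_0^7/2 f(x) v(x) dx.
Integrate the LHS by parts once:
  ∫_0^7/2 −u'' v dx = −[u'(x) v(x)]_0^7/2 + ∫_0^7/2 u'(x) v'(x) dx.
Thus ∫_0^7/2 u'(x) v'(x) dx = ∫_0^7/2 f(x) v(x) dx + [u'(x) v(x)]_0^7/2.
Choose V so that boundary terms are either known or forced to vanish.
u has homogeneous Neumann: u'(0) = u'(7/2) = 0. So [u' v]_0^7/2 = 0·v(7/2) − 0·v(0) = 0 for any v; take V = H^1(0, 7/2).
Weak formulation: find u (satisfying any essential BC) such that ∫_0^7/2 u'(x) v'(x) dx = ∫_0^7/2 f v dx for all v ∈ V (homogeneous Neumann, so boundary terms vanish).
Substituting f(x) = -2*x^2 + 2*x + 14/3, the right-hand side is ∫_0^7/2 (-2*x^2 + 2*x + 14/3) v dx.
Compatibility check (pure Neumann): taking v ≡ 1 ∈ V gives 0 = ∫_0^7/2 f dx + (0) − (0), i.e. ∫_0^7/2 f dx must equal u'(0) − u'(7/2) = 0. Indeed ∫_0^7/2 (-2*x^2 + 2*x + 14/3) dx = 0, so the data are compatible. The solution is then unique only up to an additive constant (fix it e.g. by requiring ∫_0^7/2 u dx = 0).


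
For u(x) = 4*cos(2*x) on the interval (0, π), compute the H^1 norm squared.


||u||_{H^1(0,π)}^2 = 40*π

u'(x) = -8*sin(2*x).
Expand u² and (u')² and integrate term by term on (0, π), using: for integers n ≥ 1, ∫_0^π sin²(nx) dx = ∫_0^π cos²(nx) dx = π/2; for n ≠ n', ∫_0^π sin(nx)sin(n'x) dx = ∫_0^π cos(nx)cos(n'x) dx = 0; and by product-to-sum, ∫_0^π sin(nx)cos(n'x) dx = ½∫_0^π [sin((n+n')x) + sin((n−n')x)] dx, which is 0 when n+n' is even and 2n/(n²−n'²) when n+n' is odd (it need not vanish on (0, π)).
  u² squared terms: (4)²·∫cos(2x)² dx = 16·π/2 = 8*π.
  So ∫_0^π u² dx = 8*π.
  (u')² squared terms: (-8)²·∫sin(2x)² dx = 64·π/2 = 32*π.
  So ∫_0^π (u')² dx = 32*π.
||u||_{H^1}^2 = (8*π) + (32*π) = 40*π.


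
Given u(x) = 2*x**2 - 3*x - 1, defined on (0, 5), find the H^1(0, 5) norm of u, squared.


||u||_{H^1}^2 = 1325

The H^1 norm (squared) on an interval (0, L) is
  ||u||_{H^1}^2 = ∫_0^L u(x)^2 dx + ∫_0^L u'(x)^2 dx.
Compute u'(x) = 4*x - 3.
Then u(x)^2 = 4*x**4 - 12*x**3 + 5*x**2 + 6*x + 1 and u'(x)^2 = 16*x**2 - 24*x + 9.
Integrate each monomial from 0 to 5 using ∫_0^5 c·x^n dx = c·5^(n+1)/(n+1):
  ∫_0^5 u(x)^2 dx = ∫_0^5 (4*x^4 - 12*x^3 + 5*x^2 + 6*x + 1) dx. Term by term:
    ∫_0^5 4*x^4 dx = 2500;  ∫_0^5 -12*x^3 dx = -1875;  ∫_0^5 5*x^2 dx = 625/3;
    ∫_0^5 6*x dx = 75;  ∫_0^5 1 dx = 5.
  Sum: 2500 − 1875 + 625/3 + 75 + 5 = 2740/3.
  ∫_0^5 u'(x)^2 dx = ∫_0^5 (16*x^2 - 24*x + 9) dx. Term by term:
    ∫_0^5 16*x^2 dx = 2000/3;  ∫_0^5 -24*x dx = -300;  ∫_0^5 9 dx = 45.
  Sum: 2000/3 − 300 + 45 = 1235/3.
Adding: ||u||_{H^1}^2 = 2740/3 + 1235/3 = 1325.


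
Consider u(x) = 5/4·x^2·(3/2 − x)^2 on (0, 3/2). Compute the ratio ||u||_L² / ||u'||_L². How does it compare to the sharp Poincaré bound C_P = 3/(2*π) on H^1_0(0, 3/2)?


||u||_L² / ||u'||_L² = sqrt(3)/4 < C_P = 3/(2*π).

u(x) = 5/4·x^2·(3/2 − x)^2, so u'(x) = 5*x*(2*x - 3)*(4*x - 3)/8.
u(x) = 5/4·x^2·(3/2 − x)^2 vanishes at x = 0 and x = 3/2, so u ∈ H^1_0(0, 3/2). Differentiate via the product rule and integrate the resulting polynomials term by term.
  ∫_0^3/2 u² dx = ∫_0^3/2 (25*x^8/16 - 75*x^7/8 + 675*x^6/32 - 675*x^5/32 + 2025*x^4/256) dx. Term by term:
    ∫_0^3/2 25*x^8/16 dx = 54675/8192;  ∫_0^3/2 -75*x^7/8 dx = -492075/16384;  ∫_0^3/2 675*x^6/32 dx = 1476225/28672;
    ∫_0^3/2 -675*x^5/32 dx = -164025/4096;  ∫_0^3/2 2025*x^4/256 dx = 98415/8192.
  Sum: 54675/8192 − 492075/16384 + 1476225/28672 − 164025/4096 + 98415/8192 = 10935/114688.
  ∫_0^3/2 (u')² dx = ∫_0^3/2 (25*x^6 - 225*x^5/2 + 2925*x^4/16 - 2025*x^3/16 + 2025*x^2/64) dx. Term by term:
    ∫_0^3/2 25*x^6 dx = 54675/896;  ∫_0^3/2 -225*x^5/2 dx = -54675/256;  ∫_0^3/2 2925*x^4/16 dx = 142155/512;
    ∫_0^3/2 -2025*x^3/16 dx = -164025/1024;  ∫_0^3/2 2025*x^2/64 dx = 18225/512.
  Sum: 54675/896 − 54675/256 + 142155/512 − 164025/1024 + 18225/512 = 3645/7168.
∫_0^3/2 u² dx = 10935/114688, so ||u||_L² = 27*sqrt(105)/896.
∫_0^3/2 (u')² dx = 3645/7168, so ||u'||_L² = 27*sqrt(35)/224.
Ratio ||u||_L² / ||u'||_L² = sqrt(3)/4.
Sharp Poincaré constant on H^1_0(0, 3/2) is C_P = L/π = 3/(2*π), achieved by sin(2*π/3·x).
A polynomial bump cannot attain the sharp Poincaré constant (only the first sine eigenfunction does), so the ratio is strictly less than C_P, consistent with ||u||_L² ≤ C_P ||u'||_L².
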